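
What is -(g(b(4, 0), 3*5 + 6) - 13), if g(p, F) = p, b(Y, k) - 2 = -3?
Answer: 14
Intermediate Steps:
b(Y, k) = -1 (b(Y, k) = 2 - 3 = -1)
-(g(b(4, 0), 3*5 + 6) - 13) = -(-1 - 13) = -1*(-14) = 14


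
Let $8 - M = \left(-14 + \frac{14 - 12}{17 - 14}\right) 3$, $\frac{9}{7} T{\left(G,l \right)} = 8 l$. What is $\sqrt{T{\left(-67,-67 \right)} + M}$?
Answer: $\frac{2 i \sqrt{830}}{3} \approx 19.206 i$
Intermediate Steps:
$T{\left(G,l \right)} = \frac{56 l}{9}$ ($T{\left(G,l \right)} = \frac{7 \cdot 8 l}{9} = \frac{56 l}{9}$)
$M = 48$ ($M = 8 - \left(-14 + \frac{14 - 12}{17 - 14}\right) 3 = 8 - \left(-14 + \frac{2}{3}\right) 3 = 8 - \left(- \frac{40}{3}\right) 3 = 8 - -40 = 8 + 40 = 48$)
$\sqrt{T{\left(-67,-67 \right)} + M} = \sqrt{\frac{56}{9} \left(-67\right) + 48} = \sqrt{- \frac{3752}{9} + 48} = \sqrt{- \frac{3320}{9}} = \frac{2 i \sqrt{830}}{3}$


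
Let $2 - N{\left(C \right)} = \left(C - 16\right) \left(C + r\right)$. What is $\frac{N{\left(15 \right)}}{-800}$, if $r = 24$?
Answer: $- \frac{41}{800} \approx -0.05125$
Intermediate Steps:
$N{\left(C \right)} = 2 - \left(-16 + C\right) \left(24 + C\right)$ ($N{\left(C \right)} = 2 - \left(C - 16\right) \left(C + 24\right) = 2 - \left(-16 + C\right) \left(24 + C\right)$)
$\frac{N{\left(15 \right)}}{-800} = \frac{386 - 15^{2} - 120}{-800} = \left(386 - 225 - 120\right) \left(- \frac{1}{800}\right) = 41 \left(- \frac{1}{800}\right) = - \frac{41}{800}$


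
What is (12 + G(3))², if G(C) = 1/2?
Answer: 625/4 ≈ 156.25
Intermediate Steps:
G(C) = ½
(12 + G(3))² = (12 + ½)² = (25/2)² = 625/4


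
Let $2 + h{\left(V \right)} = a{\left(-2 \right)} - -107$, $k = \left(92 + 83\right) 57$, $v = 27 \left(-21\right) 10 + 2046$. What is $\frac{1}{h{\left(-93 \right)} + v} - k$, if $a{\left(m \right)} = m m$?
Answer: $- \frac{35062126}{3515} \approx -9975.0$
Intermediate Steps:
$a{\left(m \right)} = m^{2}$
$v = -3624$ ($v = \left(-567\right) 10 + 2046 = -5670 + 2046 = -3624$)
$k = 9975$ ($k = 175 \cdot 57 = 9975$)
$h{\left(V \right)} = 109$ ($h{\left(V \right)} = -2 + \left(\left(-2\right)^{2} - -107\right) = -2 + \left(4 + 107\right) = -2 + 111 = 109$)
$\frac{1}{h{\left(-93 \right)} + v} - k = \frac{1}{109 - 3624} - 9975 = \frac{1}{-3515} - 9975 = - \frac{1}{3515} - 9975 = - \frac{35062126}{3515}$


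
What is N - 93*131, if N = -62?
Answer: -12245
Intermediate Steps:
N - 93*131 = -62 - 93*131 = -62 - 12183 = -12245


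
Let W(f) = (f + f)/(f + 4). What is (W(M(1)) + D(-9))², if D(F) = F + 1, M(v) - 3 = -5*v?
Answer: 100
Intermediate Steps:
M(v) = 3 - 5*v
W(f) = 2*f/(4 + f) (W(f) = (2*f)/(4 + f) = 2*f/(4 + f))
D(F) = 1 + F
(W(M(1)) + D(-9))² = (2*(3 - 5*1)/(4 + (3 - 5*1)) + (1 - 9))² = (2*(3 - 5)/(4 + (3 - 5)) - 8)² = (2*(-2)/(4 - 2) - 8)² = (2*(-2)/2 - 8)² = (2*(-2)*(½) - 8)² = (-2 - 8)² = (-10)² = 100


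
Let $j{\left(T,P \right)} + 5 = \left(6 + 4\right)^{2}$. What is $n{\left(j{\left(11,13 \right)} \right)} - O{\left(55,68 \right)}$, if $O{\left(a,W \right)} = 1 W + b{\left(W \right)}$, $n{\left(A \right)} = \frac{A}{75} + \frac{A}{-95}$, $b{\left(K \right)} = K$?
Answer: $- \frac{2036}{15} \approx -135.73$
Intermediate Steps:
$j{\left(T,P \right)} = 95$ ($j{\left(T,P \right)} = -5 + \left(6 + 4\right)^{2} = -5 + 10^{2} = -5 + 100 = 95$)
$n{\left(A \right)} = \frac{4 A}{1425}$ ($n{\left(A \right)} = A \frac{1}{75} + A \left(- \frac{1}{95}\right) = \frac{A}{75} - \frac{A}{95} = \frac{4 A}{1425}$)
$O{\left(a,W \right)} = 2 W$ ($O{\left(a,W \right)} = 1 W + W = W + W = 2 W$)
$n{\left(j{\left(11,13 \right)} \right)} - O{\left(55,68 \right)} = \frac{4}{1425} \cdot 95 - 2 \cdot 68 = \frac{4}{15} - 136 = - \frac{2036}{15}$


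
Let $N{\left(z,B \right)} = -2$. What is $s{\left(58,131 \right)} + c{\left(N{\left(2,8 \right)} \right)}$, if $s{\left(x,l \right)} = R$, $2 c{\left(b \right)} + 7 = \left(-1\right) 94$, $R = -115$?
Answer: $- \frac{331}{2} \approx -165.5$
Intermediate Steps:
$c{\left(b \right)} = - \frac{101}{2}$ ($c{\left(b \right)} = - \frac{7}{2} + \frac{\left(-1\right) 94}{2} = - \frac{7}{2} + \frac{1}{2} \left(-94\right) = - \frac{7}{2} - 47 = - \frac{101}{2}$)
$s{\left(x,l \right)} = -115$
$s{\left(58,131 \right)} + c{\left(N{\left(2,8 \right)} \right)} = -115 - \frac{101}{2} = - \frac{331}{2}$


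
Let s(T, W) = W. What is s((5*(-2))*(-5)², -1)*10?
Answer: -10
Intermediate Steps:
s((5*(-2))*(-5)², -1)*10 = -1*10 = -10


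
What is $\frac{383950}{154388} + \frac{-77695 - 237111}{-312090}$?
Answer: $\frac{42107306057}{12045737730} \approx 3.4956$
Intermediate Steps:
$\frac{383950}{154388} + \frac{-77695 - 237111}{-312090} = 383950 \cdot \frac{1}{154388} - - \frac{157403}{156045} = \frac{191975}{77194} + \frac{157403}{156045} = \frac{42107306057}{12045737730}$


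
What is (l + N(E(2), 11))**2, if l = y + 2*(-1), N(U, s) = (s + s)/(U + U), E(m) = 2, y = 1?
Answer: 81/4 ≈ 20.250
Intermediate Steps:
N(U, s) = s/U (N(U, s) = (2*s)/((2*U)) = (2*s)*(1/(2*U)) = s/U)
l = -1 (l = 1 + 2*(-1) = 1 - 2 = -1)
(l + N(E(2), 11))**2 = (-1 + 11/2)**2 = (9/2)**2 = 81/4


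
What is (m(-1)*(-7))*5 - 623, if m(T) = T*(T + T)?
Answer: -693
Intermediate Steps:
m(T) = 2*T² (m(T) = T*(2*T) = 2*T²)
(m(-1)*(-7))*5 - 623 = ((2*(-1)²)*(-7))*5 - 623 = ((2*1)*(-7))*5 - 623 = (2*(-7))*5 - 623 = -14*5 - 623 = -70 - 623 = -693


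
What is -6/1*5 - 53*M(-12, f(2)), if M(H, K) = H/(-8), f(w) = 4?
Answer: -219/2 ≈ -109.50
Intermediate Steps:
M(H, K) = -H/8 (M(H, K) = H*(-1/8) = -H/8)
-6/1*5 - 53*M(-12, f(2)) = -6/1*5 - (-53)*(-12)/8 = -6*5 - 53*3/2 = -2*3*5 - 159/2 = -6*5 - 159/2 = -30 - 159/2 = -219/2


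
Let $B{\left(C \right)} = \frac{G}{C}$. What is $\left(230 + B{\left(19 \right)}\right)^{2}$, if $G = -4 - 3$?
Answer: $\frac{19035769}{361} \approx 52731.0$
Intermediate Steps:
$G = -7$
$B{\left(C \right)} = - \frac{7}{C}$
$\left(230 + B{\left(19 \right)}\right)^{2} = \left(230 - \frac{7}{19}\right)^{2} = \left(\frac{4363}{19}\right)^{2} = \frac{19035769}{361}$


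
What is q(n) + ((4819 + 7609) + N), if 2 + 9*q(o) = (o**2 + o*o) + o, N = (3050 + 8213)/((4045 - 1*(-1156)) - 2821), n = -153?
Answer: 53909581/3060 ≈ 17618.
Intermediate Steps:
N = 1609/340 (N = 11263/((4045 + 1156) - 2821) = 11263/(5201 - 2821) = 11263/2380 = 11263*(1/2380) = 1609/340 ≈ 4.7324)
q(o) = -2/9 + o/9 + 2*o**2/9 (q(o) = -2/9 + ((o**2 + o*o) + o)/9 = -2/9 + ((o**2 + o**2) + o)/9 = -2/9 + (2*o**2 + o)/9 = -2/9 + (o + 2*o**2)/9 = -2/9 + (o/9 + 2*o**2/9) = -2/9 + o/9 + 2*o**2/9)
q(n) + ((4819 + 7609) + N) = (-2/9 + (1/9)*(-153) + (2/9)*(-153)**2) + ((4819 + 7609) + 1609/340) = (-2/9 - 17 + (2/9)*23409) + (12428 + 1609/340) = (-2/9 - 17 + 5202) + 4227129/340 = 46663/9 + 4227129/340 = 53909581/3060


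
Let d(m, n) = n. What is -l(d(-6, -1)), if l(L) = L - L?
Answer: 0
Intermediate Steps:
l(L) = 0
-l(d(-6, -1)) = -1*0 = 0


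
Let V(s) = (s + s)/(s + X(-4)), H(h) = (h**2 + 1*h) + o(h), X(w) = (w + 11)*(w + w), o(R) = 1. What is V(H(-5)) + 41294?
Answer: 206464/5 ≈ 41293.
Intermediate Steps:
X(w) = 2*w*(11 + w) (X(w) = (11 + w)*(2*w) = 2*w*(11 + w))
H(h) = 1 + h + h**2 (H(h) = (h**2 + 1*h) + 1 = (h**2 + h) + 1 = (h + h**2) + 1 = 1 + h + h**2)
V(s) = 2*s/(-56 + s) (V(s) = (s + s)/(s + 2*(-4)*(11 - 4)) = (2*s)/(s + 2*(-4)*7) = (2*s)/(s - 56) = (2*s)/(-56 + s) = 2*s/(-56 + s))
V(H(-5)) + 41294 = 2*(1 - 5 + (-5)**2)/(-56 + (1 - 5 + (-5)**2)) + 41294 = 2*(1 - 5 + 25)/(-56 + (1 - 5 + 25)) + 41294 = 2*21/(-56 + 21) + 41294 = 2*21/(-35) + 41294 = 2*21*(-1/35) + 41294 = -6/5 + 41294 = 206464/5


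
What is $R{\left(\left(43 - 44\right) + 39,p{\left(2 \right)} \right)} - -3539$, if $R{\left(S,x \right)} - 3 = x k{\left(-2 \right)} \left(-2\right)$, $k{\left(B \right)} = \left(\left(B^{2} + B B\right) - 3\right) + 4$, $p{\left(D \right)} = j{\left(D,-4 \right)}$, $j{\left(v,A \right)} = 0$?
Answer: $3542$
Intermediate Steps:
$p{\left(D \right)} = 0$
$k{\left(B \right)} = 1 + 2 B^{2}$ ($k{\left(B \right)} = \left(\left(B^{2} + B^{2}\right) - 3\right) + 4 = \left(2 B^{2} - 3\right) + 4 = \left(-3 + 2 B^{2}\right) + 4 = 1 + 2 B^{2}$)
$R{\left(S,x \right)} = 3 - 18 x$ ($R{\left(S,x \right)} = 3 + x \left(1 + 2 \left(-2\right)^{2}\right) \left(-2\right) = 3 + x \left(1 + 2 \cdot 4\right) \left(-2\right) = 3 + x \left(1 + 8\right) \left(-2\right) = 3 + x 9 \left(-2\right) = 3 + 9 x \left(-2\right) = 3 - 18 x$)
$R{\left(\left(43 - 44\right) + 39,p{\left(2 \right)} \right)} - -3539 = \left(3 - 0\right) - -3539 = \left(3 + 0\right) + 3539 = 3 + 3539 = 3542$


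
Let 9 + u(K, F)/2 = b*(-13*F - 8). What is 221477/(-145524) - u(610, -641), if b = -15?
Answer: 36347016955/145524 ≈ 2.4977e+5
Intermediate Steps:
u(K, F) = 222 + 390*F (u(K, F) = -18 + 2*(-15*(-13*F - 8)) = -18 + 2*(-15*(-8 - 13*F)) = -18 + 2*(120 + 195*F) = -18 + (240 + 390*F) = 222 + 390*F)
221477/(-145524) - u(610, -641) = 221477/(-145524) - (222 + 390*(-641)) = 221477*(-1/145524) - (222 - 249990) = -221477/145524 - 1*(-249768) = -221477/145524 + 249768 = 36347016955/145524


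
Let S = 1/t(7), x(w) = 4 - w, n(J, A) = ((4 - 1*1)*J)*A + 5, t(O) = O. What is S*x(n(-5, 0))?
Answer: -⅐ ≈ -0.14286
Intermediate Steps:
n(J, A) = 5 + 3*A*J (n(J, A) = ((4 - 1)*J)*A + 5 = (3*J)*A + 5 = 3*A*J + 5 = 5 + 3*A*J)
S = ⅐ (S = 1/7 = ⅐ ≈ 0.14286)
S*x(n(-5, 0)) = (4 - (5 + 3*0*(-5)))/7 = (4 - (5 + 0))/7 = (4 - 1*5)/7 = (4 - 5)/7 = (⅐)*(-1) = -⅐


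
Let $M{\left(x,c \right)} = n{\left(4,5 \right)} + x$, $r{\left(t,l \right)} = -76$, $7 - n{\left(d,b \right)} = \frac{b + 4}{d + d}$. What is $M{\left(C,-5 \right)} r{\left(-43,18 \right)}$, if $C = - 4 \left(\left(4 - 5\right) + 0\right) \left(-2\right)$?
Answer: $\frac{323}{2} \approx 161.5$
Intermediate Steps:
$n{\left(d,b \right)} = 7 - \frac{4 + b}{2 d}$ ($n{\left(d,b \right)} = 7 - \frac{b + 4}{d + d} = 7 - \frac{4 + b}{2 d}$)
$C = -8$ ($C = - 4 \left(-1 + 0\right) \left(-2\right) = \left(-4\right) \left(-1\right) \left(-2\right) = 4 \left(-2\right) = -8$)
$M{\left(x,c \right)} = \frac{47}{8} + x$ ($M{\left(x,c \right)} = \frac{-4 - 5 + 14 \cdot 4}{2 \cdot 4} + x = \frac{1}{2} \cdot \frac{1}{4} \left(-4 - 5 + 56\right) + x = \frac{1}{2} \cdot \frac{1}{4} \cdot 47 + x = \frac{47}{8} + x$)
$M{\left(C,-5 \right)} r{\left(-43,18 \right)} = \left(\frac{47}{8} - 8\right) \left(-76\right) = \left(- \frac{17}{8}\right) \left(-76\right) = \frac{323}{2}$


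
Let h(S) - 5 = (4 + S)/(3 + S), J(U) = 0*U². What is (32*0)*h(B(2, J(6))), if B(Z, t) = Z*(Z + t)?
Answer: 0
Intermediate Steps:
J(U) = 0
h(S) = 5 + (4 + S)/(3 + S)
(32*0)*h(B(2, J(6))) = (32*0)*((19 + 6*(2*(2 + 0)))/(3 + 2*(2 + 0))) = 0*((19 + 6*(2*2))/(3 + 2*2)) = 0*((19 + 6*4)/(3 + 4)) = 0*((19 + 24)/7) = 0*((⅐)*43) = 0*(43/7) = 0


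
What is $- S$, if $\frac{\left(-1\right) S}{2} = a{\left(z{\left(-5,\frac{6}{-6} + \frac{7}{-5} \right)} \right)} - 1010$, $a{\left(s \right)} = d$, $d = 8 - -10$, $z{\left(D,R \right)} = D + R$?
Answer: $-1984$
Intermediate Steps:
$d = 18$ ($d = 8 + 10 = 18$)
$a{\left(s \right)} = 18$
$S = 1984$ ($S = - 2 \left(18 - 1010\right) = \left(-2\right) \left(-992\right) = 1984$)
$- S = \left(-1\right) 1984 = -1984$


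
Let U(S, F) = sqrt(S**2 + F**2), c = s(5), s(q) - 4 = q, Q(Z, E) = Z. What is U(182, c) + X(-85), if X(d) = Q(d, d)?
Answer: -85 + sqrt(33205) ≈ 97.222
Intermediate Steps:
s(q) = 4 + q
c = 9 (c = 4 + 5 = 9)
U(S, F) = sqrt(F**2 + S**2)
X(d) = d
U(182, c) + X(-85) = sqrt(9**2 + 182**2) - 85 = sqrt(81 + 33124) - 85 = sqrt(33205) - 85 = -85 + sqrt(33205)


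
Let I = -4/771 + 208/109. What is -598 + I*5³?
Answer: -30263822/84039 ≈ -360.12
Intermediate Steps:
I = 159932/84039 (I = -4*1/771 + 208*(1/109) = -4/771 + 208/109 = 159932/84039 ≈ 1.9031)
-598 + I*5³ = -598 + (159932/84039)*5³ = -598 + (159932/84039)*125 = -598 + 19991500/84039 = -30263822/84039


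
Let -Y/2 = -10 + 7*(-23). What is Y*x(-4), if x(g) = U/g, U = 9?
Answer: -1539/2 ≈ -769.50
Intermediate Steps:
Y = 342 (Y = -2*(-10 + 7*(-23)) = -2*(-10 - 161) = -2*(-171) = 342)
x(g) = 9/g
Y*x(-4) = 342*(9/(-4)) = 342*(9*(-¼)) = 342*(-9/4) = -1539/2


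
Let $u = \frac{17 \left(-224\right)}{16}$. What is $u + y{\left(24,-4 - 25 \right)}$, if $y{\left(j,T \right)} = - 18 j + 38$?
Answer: $-632$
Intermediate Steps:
$y{\left(j,T \right)} = 38 - 18 j$
$u = -238$ ($u = \left(-3808\right) \frac{1}{16} = -238$)
$u + y{\left(24,-4 - 25 \right)} = -238 + \left(38 - 432\right) = -238 - 394 = -632$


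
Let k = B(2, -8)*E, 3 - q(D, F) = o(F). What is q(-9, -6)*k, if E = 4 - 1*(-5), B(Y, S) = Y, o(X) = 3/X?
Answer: 63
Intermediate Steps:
q(D, F) = 3 - 3/F
E = 9 (E = 4 + 5 = 9)
k = 18 (k = 2*9 = 18)
q(-9, -6)*k = (3 - 3/(-6))*18 = (3 - 3*(-1/6))*18 = (3 + 1/2)*18 = (7/2)*18 = 63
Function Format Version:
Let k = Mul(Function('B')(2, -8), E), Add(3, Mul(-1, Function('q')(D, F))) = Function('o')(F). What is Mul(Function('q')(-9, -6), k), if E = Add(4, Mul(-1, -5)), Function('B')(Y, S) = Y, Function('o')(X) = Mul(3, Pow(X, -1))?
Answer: 63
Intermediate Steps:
Function('q')(D, F) = Add(3, Mul(-3, Pow(F, -1))) (Function('q')(D, F) = Add(3, Mul(-1, Mul(3, Pow(F, -1)))) = Add(3, Mul(-3, Pow(F, -1))))
E = 9 (E = Add(4, 5) = 9)
k = 18 (k = Mul(2, 9) = 18)
Mul(Function('q')(-9, -6), k) = Mul(Add(3, Mul(-3, Pow(-6, -1))), 18) = Mul(Add(3, Mul(-3, Rational(-1, 6))), 18) = Mul(Add(3, Rational(1, 2)), 18) = Mul(Rational(7, 2), 18) = 63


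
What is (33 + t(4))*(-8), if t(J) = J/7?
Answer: -1880/7 ≈ -268.57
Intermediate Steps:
t(J) = J/7 (t(J) = J*(⅐) = J/7)
(33 + t(4))*(-8) = (33 + (⅐)*4)*(-8) = (33 + 4/7)*(-8) = (235/7)*(-8) = -1880/7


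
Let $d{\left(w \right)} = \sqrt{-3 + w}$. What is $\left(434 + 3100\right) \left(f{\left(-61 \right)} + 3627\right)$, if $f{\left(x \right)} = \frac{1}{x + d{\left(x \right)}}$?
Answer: $\frac{48515225556}{3785} - \frac{28272 i}{3785} \approx 1.2818 \cdot 10^{7} - 7.4695 i$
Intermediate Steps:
$f{\left(x \right)} = \frac{1}{x + \sqrt{-3 + x}}$
$\left(434 + 3100\right) \left(f{\left(-61 \right)} + 3627\right) = \left(434 + 3100\right) \left(\frac{1}{-61 + \sqrt{-3 - 61}} + 3627\right) = 3534 \left(\frac{1}{-61 + \sqrt{-64}} + 3627\right) = 3534 \left(\frac{1}{-61 + 8 i} + 3627\right) = 3534 \left(\frac{-61 - 8 i}{3785} + 3627\right) = 3534 \left(3627 + \frac{-61 - 8 i}{3785}\right) = 12817818 + \frac{3534 \left(-61 - 8 i\right)}{3785}$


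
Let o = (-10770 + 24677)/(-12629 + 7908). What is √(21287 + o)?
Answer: 2*√118593904105/4721 ≈ 145.89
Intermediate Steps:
o = -13907/4721 (o = 13907/(-4721) = 13907*(-1/4721) = -13907/4721 ≈ -2.9458)
√(21287 + o) = √(21287 - 13907/4721) = √(100482020/4721) = 2*√118593904105/4721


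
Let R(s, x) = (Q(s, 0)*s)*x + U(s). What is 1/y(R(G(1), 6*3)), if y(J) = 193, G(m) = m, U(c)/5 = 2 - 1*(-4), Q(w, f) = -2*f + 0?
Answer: 1/193 ≈ 0.0051813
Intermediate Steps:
Q(w, f) = -2*f
U(c) = 30 (U(c) = 5*(2 - 1*(-4)) = 5*(2 + 4) = 5*6 = 30)
R(s, x) = 30 (R(s, x) = ((-2*0)*s)*x + 30 = (0*s)*x + 30 = 0*x + 30 = 0 + 30 = 30)
1/y(R(G(1), 6*3)) = 1/193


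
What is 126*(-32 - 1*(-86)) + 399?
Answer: 7203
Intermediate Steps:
126*(-32 - 1*(-86)) + 399 = 126*(-32 + 86) + 399 = 126*54 + 399 = 6804 + 399 = 7203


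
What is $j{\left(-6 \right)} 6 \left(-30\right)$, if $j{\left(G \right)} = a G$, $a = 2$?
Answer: $2160$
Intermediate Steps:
$j{\left(G \right)} = 2 G$
$j{\left(-6 \right)} 6 \left(-30\right) = 2 \left(-6\right) 6 \left(-30\right) = \left(-12\right) 6 \left(-30\right) = \left(-72\right) \left(-30\right) = 2160$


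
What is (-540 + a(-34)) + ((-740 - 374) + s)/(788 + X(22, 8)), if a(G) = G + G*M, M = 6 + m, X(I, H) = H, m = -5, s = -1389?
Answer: -486471/796 ≈ -611.14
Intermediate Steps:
M = 1 (M = 6 - 5 = 1)
a(G) = 2*G (a(G) = G + G*1 = G + G = 2*G)
(-540 + a(-34)) + ((-740 - 374) + s)/(788 + X(22, 8)) = (-540 + 2*(-34)) + ((-740 - 374) - 1389)/(788 + 8) = (-540 - 68) + (-1114 - 1389)/796 = -608 - 2503*1/796 = -608 - 2503/796 = -486471/796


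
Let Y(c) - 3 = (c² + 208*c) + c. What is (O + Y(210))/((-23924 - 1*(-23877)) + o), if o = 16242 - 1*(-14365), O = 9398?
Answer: 97391/30560 ≈ 3.1869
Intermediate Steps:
Y(c) = 3 + c² + 209*c (Y(c) = 3 + ((c² + 208*c) + c) = 3 + (c² + 209*c) = 3 + c² + 209*c)
o = 30607 (o = 16242 + 14365 = 30607)
(O + Y(210))/((-23924 - 1*(-23877)) + o) = (9398 + (3 + 210² + 209*210))/((-23924 - 1*(-23877)) + 30607) = (9398 + (3 + 44100 + 43890))/((-23924 + 23877) + 30607) = (9398 + 87993)/(-47 + 30607) = 97391/30560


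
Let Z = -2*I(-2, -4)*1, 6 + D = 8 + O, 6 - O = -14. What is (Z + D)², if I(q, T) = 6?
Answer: 100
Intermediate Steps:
O = 20 (O = 6 - 1*(-14) = 6 + 14 = 20)
D = 22 (D = -6 + (8 + 20) = -6 + 28 = 22)
Z = -12 (Z = -2*6*1 = -12*1 = -12)
(Z + D)² = (-12 + 22)² = 10² = 100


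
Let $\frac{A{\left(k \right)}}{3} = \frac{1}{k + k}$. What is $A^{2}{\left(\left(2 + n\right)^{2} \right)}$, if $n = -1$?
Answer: $\frac{9}{4} \approx 2.25$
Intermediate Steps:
$A{\left(k \right)} = \frac{3}{2 k}$ ($A{\left(k \right)} = \frac{3}{k + k} = \frac{3}{2 k}$)
$A^{2}{\left(\left(2 + n\right)^{2} \right)} = \left(\frac{3}{2 \left(2 - 1\right)^{2}}\right)^{2} = \left(\frac{3}{2 \cdot 1^{2}}\right)^{2} = \left(\frac{3}{2 \cdot 1}\right)^{2} = \left(\frac{3}{2} \cdot 1\right)^{2} = \left(\frac{3}{2}\right)^{2} = \frac{9}{4}$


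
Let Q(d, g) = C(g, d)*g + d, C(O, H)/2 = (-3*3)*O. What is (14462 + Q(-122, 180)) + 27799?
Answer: -541061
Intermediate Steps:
C(O, H) = -18*O (C(O, H) = 2*((-3*3)*O) = 2*(-9*O) = -18*O)
Q(d, g) = d - 18*g**2 (Q(d, g) = (-18*g)*g + d = -18*g**2 + d = d - 18*g**2)
(14462 + Q(-122, 180)) + 27799 = (14462 + (-122 - 18*180**2)) + 27799 = (14462 + (-122 - 18*32400)) + 27799 = (14462 + (-122 - 583200)) + 27799 = (14462 - 583322) + 27799 = -568860 + 27799 = -541061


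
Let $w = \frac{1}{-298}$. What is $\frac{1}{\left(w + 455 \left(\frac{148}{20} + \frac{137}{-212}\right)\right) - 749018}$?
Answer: $- \frac{31588}{23562911809} \approx -1.3406 \cdot 10^{-6}$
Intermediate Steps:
$w = - \frac{1}{298} \approx -0.0033557$
$\frac{1}{\left(w + 455 \left(\frac{148}{20} + \frac{137}{-212}\right)\right) - 749018} = \frac{1}{\left(- \frac{1}{298} + 455 \left(\frac{148}{20} + \frac{137}{-212}\right)\right) - 749018} = \frac{1}{\left(- \frac{1}{298} + 455 \left(148 \cdot \frac{1}{20} + 137 \left(- \frac{1}{212}\right)\right)\right) - 749018} = \frac{1}{\left(- \frac{1}{298} + 455 \left(\frac{37}{5} - \frac{137}{212}\right)\right) - 749018} = \frac{1}{\left(- \frac{1}{298} + 455 \cdot \frac{7159}{1060}\right) - 749018} = \frac{1}{\left(- \frac{1}{298} + \frac{651469}{212}\right) - 749018} = \frac{1}{\frac{97068775}{31588} - 749018} = \frac{1}{- \frac{23562911809}{31588}} = - \frac{31588}{23562911809}$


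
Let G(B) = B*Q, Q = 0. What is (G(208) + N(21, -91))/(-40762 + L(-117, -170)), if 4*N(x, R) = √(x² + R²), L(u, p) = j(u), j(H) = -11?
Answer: -7*√178/163092 ≈ -0.00057263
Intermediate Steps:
L(u, p) = -11
G(B) = 0 (G(B) = B*0 = 0)
N(x, R) = √(R² + x²)/4 (N(x, R) = √(x² + R²)/4 = √(R² + x²)/4)
(G(208) + N(21, -91))/(-40762 + L(-117, -170)) = (0 + √((-91)² + 21²)/4)/(-40762 - 11) = (0 + √(8281 + 441)/4)/(-40773) = (0 + √8722/4)*(-1/40773) = (0 + (7*√178)/4)*(-1/40773) = (0 + 7*√178/4)*(-1/40773) = (7*√178/4)*(-1/40773) = -7*√178/163092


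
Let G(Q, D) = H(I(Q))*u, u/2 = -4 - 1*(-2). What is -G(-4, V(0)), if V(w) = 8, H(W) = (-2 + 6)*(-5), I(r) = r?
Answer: -80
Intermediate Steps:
H(W) = -20 (H(W) = 4*(-5) = -20)
u = -4 (u = 2*(-4 - 1*(-2)) = 2*(-4 + 2) = 2*(-2) = -4)
G(Q, D) = 80 (G(Q, D) = -20*(-4) = 80)
-G(-4, V(0)) = -1*80 = -80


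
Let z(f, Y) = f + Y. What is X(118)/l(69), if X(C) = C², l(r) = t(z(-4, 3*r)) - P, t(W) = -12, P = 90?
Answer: -6962/51 ≈ -136.51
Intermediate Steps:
z(f, Y) = Y + f
l(r) = -102 (l(r) = -12 - 1*90 = -12 - 90 = -102)
X(118)/l(69) = 118²/(-102) = 13924*(-1/102) = -6962/51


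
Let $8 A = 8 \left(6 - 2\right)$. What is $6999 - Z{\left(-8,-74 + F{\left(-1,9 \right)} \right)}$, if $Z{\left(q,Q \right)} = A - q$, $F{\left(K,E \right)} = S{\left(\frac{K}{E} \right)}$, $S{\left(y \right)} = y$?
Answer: $6987$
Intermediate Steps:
$F{\left(K,E \right)} = \frac{K}{E}$
$A = 4$ ($A = \frac{8 \left(6 - 2\right)}{8} = \frac{8 \cdot 4}{8} = \frac{1}{8} \cdot 32 = 4$)
$Z{\left(q,Q \right)} = 4 - q$
$6999 - Z{\left(-8,-74 + F{\left(-1,9 \right)} \right)} = 6999 - \left(4 - -8\right) = 6999 - \left(4 + 8\right) = 6999 - 12 = 6987$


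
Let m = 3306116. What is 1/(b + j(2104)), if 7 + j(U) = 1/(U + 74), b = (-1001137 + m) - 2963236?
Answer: -2178/1433698991 ≈ -1.5191e-6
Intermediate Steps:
b = -658257 (b = (-1001137 + 3306116) - 2963236 = 2304979 - 2963236 = -658257)
j(U) = -7 + 1/(74 + U) (j(U) = -7 + 1/(U + 74) = -7 + 1/(74 + U))
1/(b + j(2104)) = 1/(-658257 + (-517 - 7*2104)/(74 + 2104)) = 1/(-658257 + (-517 - 14728)/2178) = 1/(-658257 + (1/2178)*(-15245)) = 1/(-658257 - 15245/2178) = 1/(-1433698991/2178) = -2178/1433698991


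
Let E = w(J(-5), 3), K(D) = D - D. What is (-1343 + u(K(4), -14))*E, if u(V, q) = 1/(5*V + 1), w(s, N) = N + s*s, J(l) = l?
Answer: -37576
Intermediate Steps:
K(D) = 0
w(s, N) = N + s²
u(V, q) = 1/(1 + 5*V)
E = 28 (E = 3 + (-5)² = 3 + 25 = 28)
(-1343 + u(K(4), -14))*E = (-1343 + 1/(1 + 5*0))*28 = (-1343 + 1/(1 + 0))*28 = (-1343 + 1/1)*28 = (-1343 + 1)*28 = -1342*28 = -37576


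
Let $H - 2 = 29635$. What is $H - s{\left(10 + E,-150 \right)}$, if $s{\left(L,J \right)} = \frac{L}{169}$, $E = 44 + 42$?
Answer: $\frac{5008557}{169} \approx 29636.0$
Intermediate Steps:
$E = 86$
$H = 29637$ ($H = 2 + 29635 = 29637$)
$s{\left(L,J \right)} = \frac{L}{169}$ ($s{\left(L,J \right)} = L \frac{1}{169} = \frac{L}{169}$)
$H - s{\left(10 + E,-150 \right)} = 29637 - \frac{10 + 86}{169} = 29637 - \frac{1}{169} \cdot 96 = 29637 - \frac{96}{169} = \frac{5008557}{169}$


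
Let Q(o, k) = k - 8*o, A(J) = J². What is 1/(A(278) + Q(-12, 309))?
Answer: 1/77689 ≈ 1.2872e-5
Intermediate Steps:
1/(A(278) + Q(-12, 309)) = 1/(278² + (309 - 8*(-12))) = 1/(77284 + (309 + 96)) = 1/(77284 + 405) = 1/77689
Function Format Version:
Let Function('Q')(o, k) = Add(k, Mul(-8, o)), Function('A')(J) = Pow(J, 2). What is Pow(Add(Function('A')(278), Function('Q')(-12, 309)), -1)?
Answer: Rational(1, 77689) ≈ 1.2872e-5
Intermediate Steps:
Pow(Add(Function('A')(278), Function('Q')(-12, 309)), -1) = Pow(Add(Pow(278, 2), Add(309, Mul(-8, -12))), -1) = Pow(Add(77284, Add(309, 96)), -1) = Pow(Add(77284, 405), -1) = Pow(77689, -1) = Rational(1, 77689)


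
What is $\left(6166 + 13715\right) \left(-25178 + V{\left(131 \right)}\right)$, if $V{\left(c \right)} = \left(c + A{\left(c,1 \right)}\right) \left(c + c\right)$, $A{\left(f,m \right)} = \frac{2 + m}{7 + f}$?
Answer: $\frac{4183817283}{23} \approx 1.8191 \cdot 10^{8}$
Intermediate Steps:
$A{\left(f,m \right)} = \frac{2 + m}{7 + f}$
$V{\left(c \right)} = 2 c \left(c + \frac{3}{7 + c}\right)$ ($V{\left(c \right)} = \left(c + \frac{2 + 1}{7 + c}\right) \left(c + c\right) = \left(c + \frac{1}{7 + c} 3\right) 2 c = \left(c + \frac{3}{7 + c}\right) 2 c = 2 c \left(c + \frac{3}{7 + c}\right)$)
$\left(6166 + 13715\right) \left(-25178 + V{\left(131 \right)}\right) = \left(6166 + 13715\right) \left(-25178 + 2 \cdot 131 \frac{1}{7 + 131} \left(3 + 131 \left(7 + 131\right)\right)\right) = 19881 \left(-25178 + 2 \cdot 131 \cdot \frac{1}{138} \left(3 + 131 \cdot 138\right)\right) = 19881 \left(-25178 + 2 \cdot 131 \cdot \frac{1}{138} \left(3 + 18078\right)\right) = 19881 \left(-25178 + 2 \cdot 131 \cdot \frac{1}{138} \cdot 18081\right) = 19881 \left(-25178 + \frac{789537}{23}\right) = 19881 \cdot \frac{210443}{23} = \frac{4183817283}{23}$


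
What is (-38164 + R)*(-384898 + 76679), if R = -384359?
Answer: 130229616537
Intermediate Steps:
(-38164 + R)*(-384898 + 76679) = (-38164 - 384359)*(-384898 + 76679) = -422523*(-308219) = 130229616537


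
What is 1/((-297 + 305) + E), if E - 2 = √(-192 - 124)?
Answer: 5/208 - I*√79/208 ≈ 0.024038 - 0.042732*I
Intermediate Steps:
E = 2 + 2*I*√79 (E = 2 + √(-192 - 124) = 2 + √(-316) = 2 + 2*I*√79 ≈ 2.0 + 17.776*I)
1/((-297 + 305) + E) = 1/((-297 + 305) + (2 + 2*I*√79)) = 1/(8 + (2 + 2*I*√79)) = 1/(10 + 2*I*√79)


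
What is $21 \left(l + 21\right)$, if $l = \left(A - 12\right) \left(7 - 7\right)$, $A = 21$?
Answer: $441$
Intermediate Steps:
$l = 0$ ($l = \left(21 - 12\right) \left(7 - 7\right) = 9 \cdot 0 = 0$)
$21 \left(l + 21\right) = 21 \left(0 + 21\right) = 21 \cdot 21 = 441$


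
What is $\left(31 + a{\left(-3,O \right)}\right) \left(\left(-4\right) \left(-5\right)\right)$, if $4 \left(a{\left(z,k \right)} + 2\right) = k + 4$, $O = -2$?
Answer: $590$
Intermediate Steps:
$a{\left(z,k \right)} = -1 + \frac{k}{4}$ ($a{\left(z,k \right)} = -2 + \frac{k + 4}{4} = -2 + \frac{4 + k}{4} = -2 + \left(1 + \frac{k}{4}\right) = -1 + \frac{k}{4}$)
$\left(31 + a{\left(-3,O \right)}\right) \left(\left(-4\right) \left(-5\right)\right) = \left(31 + \left(-1 + \frac{1}{4} \left(-2\right)\right)\right) \left(\left(-4\right) \left(-5\right)\right) = \left(31 - \frac{3}{2}\right) 20 = \frac{59}{2} \cdot 20 = 590$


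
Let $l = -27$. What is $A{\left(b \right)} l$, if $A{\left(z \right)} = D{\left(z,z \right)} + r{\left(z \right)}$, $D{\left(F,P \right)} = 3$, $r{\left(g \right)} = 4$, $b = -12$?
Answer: $-189$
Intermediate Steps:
$A{\left(z \right)} = 7$ ($A{\left(z \right)} = 3 + 4 = 7$)
$A{\left(b \right)} l = 7 \left(-27\right) = -189$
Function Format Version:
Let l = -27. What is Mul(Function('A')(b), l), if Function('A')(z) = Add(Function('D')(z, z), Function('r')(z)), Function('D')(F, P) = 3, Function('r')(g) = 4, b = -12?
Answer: -189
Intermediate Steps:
Function('A')(z) = 7 (Function('A')(z) = Add(3, 4) = 7)
Mul(Function('A')(b), l) = Mul(7, -27) = -189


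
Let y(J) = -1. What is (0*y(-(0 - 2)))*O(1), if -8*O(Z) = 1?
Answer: 0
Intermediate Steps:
O(Z) = -⅛ (O(Z) = -⅛*1 = -⅛)
(0*y(-(0 - 2)))*O(1) = (0*(-1))*(-⅛) = 0*(-⅛) = 0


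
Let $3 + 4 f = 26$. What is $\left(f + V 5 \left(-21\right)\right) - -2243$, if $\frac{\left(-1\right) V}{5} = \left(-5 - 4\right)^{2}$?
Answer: $\frac{179095}{4} \approx 44774.0$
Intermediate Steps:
$f = \frac{23}{4}$ ($f = - \frac{3}{4} + \frac{1}{4} \cdot 26 = - \frac{3}{4} + \frac{13}{2} = \frac{23}{4} \approx 5.75$)
$V = -405$ ($V = - 5 \left(-5 - 4\right)^{2} = - 5 \left(-9\right)^{2} = \left(-5\right) 81 = -405$)
$\left(f + V 5 \left(-21\right)\right) - -2243 = \left(\frac{23}{4} + \left(-405\right) 5 \left(-21\right)\right) - -2243 = \left(\frac{23}{4} - -42525\right) + 2243 = \left(\frac{23}{4} + 42525\right) + 2243 = \frac{170123}{4} + 2243 = \frac{179095}{4}$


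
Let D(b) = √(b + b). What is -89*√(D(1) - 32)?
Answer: -89*I*√(32 - √2) ≈ -492.21*I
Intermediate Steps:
D(b) = √2*√b (D(b) = √(2*b) = √2*√b)
-89*√(D(1) - 32) = -89*√(√2*√1 - 32) = -89*√(√2*1 - 32) = -89*√(√2 - 32) = -89*√(-32 + √2)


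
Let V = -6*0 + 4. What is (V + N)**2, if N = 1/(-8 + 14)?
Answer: 625/36 ≈ 17.361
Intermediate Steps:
V = 4 (V = -2*0 + 4 = 0 + 4 = 4)
N = 1/6 ≈ 0.16667
(V + N)**2 = (4 + 1/6)**2 = (25/6)**2 = 625/36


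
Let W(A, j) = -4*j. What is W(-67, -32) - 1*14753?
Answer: -14625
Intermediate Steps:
W(-67, -32) - 1*14753 = -4*(-32) - 1*14753 = 128 - 14753 = -14625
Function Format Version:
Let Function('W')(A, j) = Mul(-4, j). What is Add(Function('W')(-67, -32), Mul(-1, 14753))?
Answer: -14625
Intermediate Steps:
Add(Function('W')(-67, -32), Mul(-1, 14753)) = Add(Mul(-4, -32), Mul(-1, 14753)) = Add(128, -14753) = -14625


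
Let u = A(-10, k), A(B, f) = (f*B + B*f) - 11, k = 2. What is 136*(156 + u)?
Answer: 14280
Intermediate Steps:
A(B, f) = -11 + 2*B*f (A(B, f) = (B*f + B*f) - 11 = 2*B*f - 11 = -11 + 2*B*f)
u = -51 (u = -11 + 2*(-10)*2 = -11 - 40 = -51)
136*(156 + u) = 136*(156 - 51) = 136*105 = 14280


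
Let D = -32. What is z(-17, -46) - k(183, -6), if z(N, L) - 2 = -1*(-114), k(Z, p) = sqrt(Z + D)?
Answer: 116 - sqrt(151) ≈ 103.71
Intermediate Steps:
k(Z, p) = sqrt(-32 + Z) (k(Z, p) = sqrt(Z - 32) = sqrt(-32 + Z))
z(N, L) = 116 (z(N, L) = 2 - 1*(-114) = 2 + 114 = 116)
z(-17, -46) - k(183, -6) = 116 - sqrt(-32 + 183) = 116 - sqrt(151)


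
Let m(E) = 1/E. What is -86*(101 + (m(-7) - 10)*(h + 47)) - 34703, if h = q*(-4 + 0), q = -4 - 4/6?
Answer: 291713/21 ≈ 13891.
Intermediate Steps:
q = -14/3 (q = -4 - 4/6 = -4 - 1*⅔ = -4 - ⅔ = -14/3 ≈ -4.6667)
m(E) = 1/E
h = 56/3 (h = -14*(-4 + 0)/3 = -14/3*(-4) = 56/3 ≈ 18.667)
-86*(101 + (m(-7) - 10)*(h + 47)) - 34703 = -86*(101 + (1/(-7) - 10)*(56/3 + 47)) - 34703 = -86*(101 + (-⅐ - 10)*(197/3)) - 34703 = -86*(101 - 71/7*197/3) - 34703 = -86*(101 - 13987/21) - 34703 = -86*(-11866/21) - 34703 = 1020476/21 - 34703 = 291713/21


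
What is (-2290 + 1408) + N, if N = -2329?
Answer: -3211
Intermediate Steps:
(-2290 + 1408) + N = (-2290 + 1408) - 2329 = -882 - 2329 = -3211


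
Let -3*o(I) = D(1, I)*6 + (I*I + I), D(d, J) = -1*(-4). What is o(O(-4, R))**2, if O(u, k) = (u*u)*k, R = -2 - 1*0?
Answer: 1032256/9 ≈ 1.1470e+5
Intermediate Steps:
D(d, J) = 4
R = -2 (R = -2 + 0 = -2)
O(u, k) = k*u**2 (O(u, k) = u**2*k = k*u**2)
o(I) = -8 - I/3 - I**2/3 (o(I) = -(4*6 + (I*I + I))/3 = -(24 + (I**2 + I))/3 = -(24 + (I + I**2))/3 = -(24 + I + I**2)/3 = -8 - I/3 - I**2/3)
o(O(-4, R))**2 = (-8 - (-2)*(-4)**2/3 - (-2*(-4)**2)**2/3)**2 = (-8 - (-2)*16/3 - (-2*16)**2/3)**2 = (-8 - 1/3*(-32) - 1/3*(-32)**2)**2 = (-8 + 32/3 - 1/3*1024)**2 = (-8 + 32/3 - 1024/3)**2 = (-1016/3)**2 = 1032256/9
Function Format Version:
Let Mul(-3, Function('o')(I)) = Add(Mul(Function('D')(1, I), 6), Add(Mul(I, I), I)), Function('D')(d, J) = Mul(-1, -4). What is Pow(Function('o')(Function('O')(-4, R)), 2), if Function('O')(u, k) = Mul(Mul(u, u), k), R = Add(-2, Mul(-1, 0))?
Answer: Rational(1032256, 9) ≈ 1.1470e+5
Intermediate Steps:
Function('D')(d, J) = 4
R = -2 (R = Add(-2, 0) = -2)
Function('O')(u, k) = Mul(k, Pow(u, 2)) (Function('O')(u, k) = Mul(Pow(u, 2), k) = Mul(k, Pow(u, 2)))
Function('o')(I) = Add(-8, Mul(Rational(-1, 3), I), Mul(Rational(-1, 3), Pow(I, 2))) (Function('o')(I) = Mul(Rational(-1, 3), Add(Mul(4, 6), Add(Mul(I, I), I))) = Mul(Rational(-1, 3), Add(24, Add(Pow(I, 2), I))) = Mul(Rational(-1, 3), Add(24, Add(I, Pow(I, 2)))) = Mul(Rational(-1, 3), Add(24, I, Pow(I, 2))) = Add(-8, Mul(Rational(-1, 3), I), Mul(Rational(-1, 3), Pow(I, 2))))
Pow(Function('o')(Function('O')(-4, R)), 2) = Pow(Add(-8, Mul(Rational(-1, 3), Mul(-2, Pow(-4, 2))), Mul(Rational(-1, 3), Pow(Mul(-2, Pow(-4, 2)), 2))), 2) = Pow(Add(-8, Mul(Rational(-1, 3), Mul(-2, 16)), Mul(Rational(-1, 3), Pow(Mul(-2, 16), 2))), 2) = Pow(Add(-8, Mul(Rational(-1, 3), -32), Mul(Rational(-1, 3), Pow(-32, 2))), 2) = Pow(Add(-8, Rational(32, 3), Mul(Rational(-1, 3), 1024)), 2) = Pow(Add(-8, Rational(32, 3), Rational(-1024, 3)), 2) = Pow(Rational(-1016, 3), 2) = Rational(1032256, 9)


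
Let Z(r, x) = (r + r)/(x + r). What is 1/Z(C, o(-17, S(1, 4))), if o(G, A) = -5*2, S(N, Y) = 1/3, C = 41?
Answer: 31/82 ≈ 0.37805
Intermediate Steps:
S(N, Y) = 1/3
o(G, A) = -10
Z(r, x) = 2*r/(r + x) (Z(r, x) = (2*r)/(r + x) = 2*r/(r + x))
1/Z(C, o(-17, S(1, 4))) = 1/(2*41/(41 - 10)) = 1/(2*41/31) = 1/(2*41*(1/31)) = 1/(82/31) = 31/82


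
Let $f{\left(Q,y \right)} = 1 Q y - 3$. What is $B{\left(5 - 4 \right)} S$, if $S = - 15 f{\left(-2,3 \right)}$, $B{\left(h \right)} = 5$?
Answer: $675$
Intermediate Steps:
$f{\left(Q,y \right)} = -3 + Q y$ ($f{\left(Q,y \right)} = Q y - 3 = -3 + Q y$)
$S = 135$ ($S = - 15 \left(-3 - 6\right) = \left(-15\right) \left(-9\right) = 135$)
$B{\left(5 - 4 \right)} S = 5 \cdot 135 = 675$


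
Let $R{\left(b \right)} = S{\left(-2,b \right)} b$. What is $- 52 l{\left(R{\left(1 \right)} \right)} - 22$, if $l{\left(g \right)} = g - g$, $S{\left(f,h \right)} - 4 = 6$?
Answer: $-22$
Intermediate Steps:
$S{\left(f,h \right)} = 10$ ($S{\left(f,h \right)} = 4 + 6 = 10$)
$R{\left(b \right)} = 10 b$
$l{\left(g \right)} = 0$
$- 52 l{\left(R{\left(1 \right)} \right)} - 22 = \left(-52\right) 0 - 22 = 0 - 22 = -22$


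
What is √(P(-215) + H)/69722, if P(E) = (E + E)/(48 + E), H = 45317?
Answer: √1263917623/11643574 ≈ 0.0030533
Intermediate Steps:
P(E) = 2*E/(48 + E) (P(E) = (2*E)/(48 + E) = 2*E/(48 + E))
√(P(-215) + H)/69722 = √(2*(-215)/(48 - 215) + 45317)/69722 = √(2*(-215)/(-167) + 45317)*(1/69722) = √(2*(-215)*(-1/167) + 45317)*(1/69722) = √(430/167 + 45317)*(1/69722) = √(7568369/167)*(1/69722) = (√1263917623/167)*(1/69722) = √1263917623/11643574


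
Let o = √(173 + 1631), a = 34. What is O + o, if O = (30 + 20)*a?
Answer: 1700 + 2*√451 ≈ 1742.5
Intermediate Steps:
o = 2*√451 (o = √1804 = 2*√451 ≈ 42.474)
O = 1700 (O = (30 + 20)*34 = 50*34 = 1700)
O + o = 1700 + 2*√451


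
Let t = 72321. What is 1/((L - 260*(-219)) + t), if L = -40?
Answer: 1/129221 ≈ 7.7387e-6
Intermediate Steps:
1/((L - 260*(-219)) + t) = 1/((-40 - 260*(-219)) + 72321) = 1/((-40 + 56940) + 72321) = 1/(56900 + 72321) = 1/129221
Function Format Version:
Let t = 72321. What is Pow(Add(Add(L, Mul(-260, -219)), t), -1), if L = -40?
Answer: Rational(1, 129221) ≈ 7.7387e-6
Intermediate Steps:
Pow(Add(Add(L, Mul(-260, -219)), t), -1) = Pow(Add(Add(-40, Mul(-260, -219)), 72321), -1) = Pow(Add(Add(-40, 56940), 72321), -1) = Pow(Add(56900, 72321), -1) = Pow(129221, -1) = Rational(1, 129221)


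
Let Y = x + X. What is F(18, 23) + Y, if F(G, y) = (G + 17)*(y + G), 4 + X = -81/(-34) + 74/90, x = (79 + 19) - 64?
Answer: 2246353/1530 ≈ 1468.2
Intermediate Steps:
x = 34 (x = 98 - 64 = 34)
X = -1217/1530 (X = -4 + (-81/(-34) + 74/90) = -4 + (-81*(-1/34) + 74*(1/90)) = -4 + (81/34 + 37/45) = -4 + 4903/1530 = -1217/1530 ≈ -0.79542)
F(G, y) = (17 + G)*(G + y)
Y = 50803/1530 (Y = 34 - 1217/1530 = 50803/1530 ≈ 33.205)
F(18, 23) + Y = (18² + 17*18 + 17*23 + 18*23) + 50803/1530 = (324 + 306 + 391 + 414) + 50803/1530 = 1435 + 50803/1530 = 2246353/1530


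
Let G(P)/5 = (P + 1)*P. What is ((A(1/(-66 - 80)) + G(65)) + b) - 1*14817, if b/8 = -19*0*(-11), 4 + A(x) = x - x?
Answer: 6629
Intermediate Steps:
G(P) = 5*P*(1 + P) (G(P) = 5*((P + 1)*P) = 5*((1 + P)*P) = 5*(P*(1 + P)) = 5*P*(1 + P))
A(x) = -4 (A(x) = -4 + (x - x) = -4 + 0 = -4)
b = 0 (b = 8*(-19*0*(-11)) = 8*(0*(-11)) = 8*0 = 0)
((A(1/(-66 - 80)) + G(65)) + b) - 1*14817 = ((-4 + 5*65*(1 + 65)) + 0) - 1*14817 = ((-4 + 5*65*66) + 0) - 14817 = ((-4 + 21450) + 0) - 14817 = (21446 + 0) - 14817 = 21446 - 14817 = 6629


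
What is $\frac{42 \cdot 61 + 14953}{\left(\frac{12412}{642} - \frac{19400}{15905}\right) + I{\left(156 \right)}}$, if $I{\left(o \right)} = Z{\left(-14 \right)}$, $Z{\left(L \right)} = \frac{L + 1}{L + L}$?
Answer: $\frac{4680078060}{4964083} \approx 942.79$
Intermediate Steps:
$Z{\left(L \right)} = \frac{1 + L}{2 L}$
$I{\left(o \right)} = \frac{13}{28}$ ($I{\left(o \right)} = \frac{1 - 14}{2 \left(-14\right)} = \frac{1}{2} \left(- \frac{1}{14}\right) \left(-13\right) = \frac{13}{28}$)
$\frac{42 \cdot 61 + 14953}{\left(\frac{12412}{642} - \frac{19400}{15905}\right) + I{\left(156 \right)}} = \frac{42 \cdot 61 + 14953}{\left(\frac{12412}{642} - \frac{19400}{15905}\right) + \frac{13}{28}} = \frac{2562 + 14953}{\left(12412 \cdot \frac{1}{642} - \frac{3880}{3181}\right) + \frac{13}{28}} = \frac{17515}{\left(\frac{58}{3} - \frac{3880}{3181}\right) + \frac{13}{28}} = \frac{17515}{\frac{172858}{9543} + \frac{13}{28}} = \frac{17515}{\frac{4964083}{267204}} = 17515 \cdot \frac{267204}{4964083} = \frac{4680078060}{4964083}$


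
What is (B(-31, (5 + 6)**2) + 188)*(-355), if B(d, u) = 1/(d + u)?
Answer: -1201391/18 ≈ -66744.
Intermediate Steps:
(B(-31, (5 + 6)**2) + 188)*(-355) = (1/(-31 + (5 + 6)**2) + 188)*(-355) = (1/(-31 + 11**2) + 188)*(-355) = (1/(-31 + 121) + 188)*(-355) = (1/90 + 188)*(-355) = (16921/90)*(-355) = -1201391/18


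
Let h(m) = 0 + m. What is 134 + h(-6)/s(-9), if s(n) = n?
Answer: 404/3 ≈ 134.67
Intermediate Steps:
h(m) = m
134 + h(-6)/s(-9) = 134 - 6/(-9) = 134 - ⅑*(-6) = 134 + ⅔ = 404/3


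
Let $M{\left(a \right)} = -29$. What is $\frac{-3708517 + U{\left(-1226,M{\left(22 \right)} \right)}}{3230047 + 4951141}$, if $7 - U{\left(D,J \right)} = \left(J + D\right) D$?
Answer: $- \frac{1311785}{2045297} \approx -0.64137$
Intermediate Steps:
$U{\left(D,J \right)} = 7 - D \left(D + J\right)$ ($U{\left(D,J \right)} = 7 - \left(J + D\right) D = 7 - \left(D + J\right) D = 7 - D \left(D + J\right)$)
$\frac{-3708517 + U{\left(-1226,M{\left(22 \right)} \right)}}{3230047 + 4951141} = \frac{-3708517 - \left(1503069 + 35554\right)}{3230047 + 4951141} = \frac{-3708517 - 1538623}{8181188} = \left(-3708517 - 1538623\right) \frac{1}{8181188} = \left(-5247140\right) \frac{1}{8181188} = - \frac{1311785}{2045297}$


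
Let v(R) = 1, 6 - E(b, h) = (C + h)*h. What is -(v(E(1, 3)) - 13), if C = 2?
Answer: 12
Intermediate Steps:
E(b, h) = 6 - h*(2 + h) (E(b, h) = 6 - (2 + h)*h = 6 - h*(2 + h))
-(v(E(1, 3)) - 13) = -(1 - 13) = -1*(-12) = 12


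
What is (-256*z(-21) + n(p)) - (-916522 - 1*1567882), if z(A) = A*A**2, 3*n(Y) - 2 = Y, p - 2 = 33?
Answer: 14565697/3 ≈ 4.8552e+6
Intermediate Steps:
p = 35 (p = 2 + 33 = 35)
n(Y) = 2/3 + Y/3
z(A) = A**3
(-256*z(-21) + n(p)) - (-916522 - 1*1567882) = (-256*(-21)**3 + (2/3 + (1/3)*35)) - (-916522 - 1*1567882) = (-256*(-9261) + (2/3 + 35/3)) - (-916522 - 1567882) = (2370816 + 37/3) - 1*(-2484404) = 7112485/3 + 2484404 = 14565697/3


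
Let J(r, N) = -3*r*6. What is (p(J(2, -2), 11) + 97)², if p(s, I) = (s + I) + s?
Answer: 1296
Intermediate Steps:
J(r, N) = -18*r
p(s, I) = I + 2*s (p(s, I) = (I + s) + s = I + 2*s)
(p(J(2, -2), 11) + 97)² = ((11 + 2*(-18*2)) + 97)² = ((11 + 2*(-36)) + 97)² = ((11 - 72) + 97)² = (-61 + 97)² = 36² = 1296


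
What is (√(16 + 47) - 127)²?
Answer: 16192 - 762*√7 ≈ 14176.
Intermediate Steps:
(√(16 + 47) - 127)² = (√63 - 127)² = (3*√7 - 127)² = (-127 + 3*√7)²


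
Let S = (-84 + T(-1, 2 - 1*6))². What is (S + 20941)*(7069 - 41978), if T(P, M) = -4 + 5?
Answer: -971517470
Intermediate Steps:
T(P, M) = 1
S = 6889 (S = (-84 + 1)² = (-83)² = 6889)
(S + 20941)*(7069 - 41978) = (6889 + 20941)*(7069 - 41978) = 27830*(-34909) = -971517470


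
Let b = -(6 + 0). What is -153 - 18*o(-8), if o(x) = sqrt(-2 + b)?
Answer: -153 - 36*I*sqrt(2) ≈ -153.0 - 50.912*I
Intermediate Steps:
b = -6 (b = -1*6 = -6)
o(x) = 2*I*sqrt(2) (o(x) = sqrt(-2 - 6) = sqrt(-8) = 2*I*sqrt(2))
-153 - 18*o(-8) = -153 - 36*I*sqrt(2)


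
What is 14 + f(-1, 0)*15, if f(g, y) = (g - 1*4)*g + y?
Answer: 89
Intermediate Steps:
f(g, y) = y + g*(-4 + g) (f(g, y) = (g - 4)*g + y = (-4 + g)*g + y = g*(-4 + g) + y = y + g*(-4 + g))
14 + f(-1, 0)*15 = 14 + (0 + (-1)² - 4*(-1))*15 = 14 + (0 + 1 + 4)*15 = 14 + 5*15 = 14 + 75 = 89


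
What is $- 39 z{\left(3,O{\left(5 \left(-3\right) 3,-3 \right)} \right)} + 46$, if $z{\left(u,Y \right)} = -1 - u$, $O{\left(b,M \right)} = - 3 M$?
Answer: $202$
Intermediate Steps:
$- 39 z{\left(3,O{\left(5 \left(-3\right) 3,-3 \right)} \right)} + 46 = - 39 \left(-1 - 3\right) + 46 = \left(-39\right) \left(-4\right) + 46 = 156 + 46 = 202$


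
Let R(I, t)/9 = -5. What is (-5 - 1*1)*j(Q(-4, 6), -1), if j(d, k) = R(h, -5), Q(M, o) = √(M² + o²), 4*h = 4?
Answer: 270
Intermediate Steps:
h = 1 (h = (¼)*4 = 1)
R(I, t) = -45 (R(I, t) = 9*(-5) = -45)
j(d, k) = -45
(-5 - 1*1)*j(Q(-4, 6), -1) = (-5 - 1*1)*(-45) = (-5 - 1)*(-45) = -6*(-45) = 270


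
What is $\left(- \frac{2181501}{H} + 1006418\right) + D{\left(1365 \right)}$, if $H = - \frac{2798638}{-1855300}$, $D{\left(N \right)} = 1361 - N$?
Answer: $- \frac{615375170584}{1399319} \approx -4.3977 \cdot 10^{5}$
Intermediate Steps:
$H = \frac{1399319}{927650}$ ($H = \left(-2798638\right) \left(- \frac{1}{1855300}\right) = \frac{1399319}{927650} \approx 1.5085$)
$\left(- \frac{2181501}{H} + 1006418\right) + D{\left(1365 \right)} = \left(- \frac{2181501}{\frac{1399319}{927650}} + 1006418\right) + \left(1361 - 1365\right) = \left(\left(-2181501\right) \frac{927650}{1399319} + 1006418\right) + \left(1361 - 1365\right) = \left(- \frac{2023669402650}{1399319} + 1006418\right) - 4 = - \frac{615369573308}{1399319} - 4 = - \frac{615375170584}{1399319}$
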